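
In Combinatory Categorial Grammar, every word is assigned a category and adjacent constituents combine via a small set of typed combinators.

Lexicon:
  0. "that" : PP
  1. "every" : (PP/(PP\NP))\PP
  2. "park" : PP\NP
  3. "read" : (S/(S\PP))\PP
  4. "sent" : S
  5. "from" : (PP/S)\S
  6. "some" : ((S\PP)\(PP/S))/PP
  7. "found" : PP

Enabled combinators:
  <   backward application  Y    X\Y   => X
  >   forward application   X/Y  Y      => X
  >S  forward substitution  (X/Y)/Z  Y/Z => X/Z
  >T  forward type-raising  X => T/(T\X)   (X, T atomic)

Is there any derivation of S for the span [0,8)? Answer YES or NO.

[0,8] S   >
  [0,4] S/(S\PP)   <
    [0,3] PP   >
      [0,2] PP/(PP\NP)   <
        [0,1] "that" : PP
        [1,2] "every" : (PP/(PP\NP))\PP
      [2,3] "park" : PP\NP
    [3,4] "read" : (S/(S\PP))\PP
  [4,8] S\PP   <
    [4,6] PP/S   <
      [4,5] "sent" : S
      [5,6] "from" : (PP/S)\S
    [6,8] (S\PP)\(PP/S)   >
      [6,7] "some" : ((S\PP)\(PP/S))/PP
      [7,8] "found" : PP

YES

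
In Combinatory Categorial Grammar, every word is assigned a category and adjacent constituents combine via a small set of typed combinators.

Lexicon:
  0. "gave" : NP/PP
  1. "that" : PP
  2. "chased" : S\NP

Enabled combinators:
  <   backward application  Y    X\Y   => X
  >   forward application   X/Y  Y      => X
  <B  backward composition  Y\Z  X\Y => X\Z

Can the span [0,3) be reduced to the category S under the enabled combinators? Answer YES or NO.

YES

[0,3] S   <
  [0,2] NP   >
    [0,1] "gave" : NP/PP
    [1,2] "that" : PP
  [2,3] "chased" : S\NP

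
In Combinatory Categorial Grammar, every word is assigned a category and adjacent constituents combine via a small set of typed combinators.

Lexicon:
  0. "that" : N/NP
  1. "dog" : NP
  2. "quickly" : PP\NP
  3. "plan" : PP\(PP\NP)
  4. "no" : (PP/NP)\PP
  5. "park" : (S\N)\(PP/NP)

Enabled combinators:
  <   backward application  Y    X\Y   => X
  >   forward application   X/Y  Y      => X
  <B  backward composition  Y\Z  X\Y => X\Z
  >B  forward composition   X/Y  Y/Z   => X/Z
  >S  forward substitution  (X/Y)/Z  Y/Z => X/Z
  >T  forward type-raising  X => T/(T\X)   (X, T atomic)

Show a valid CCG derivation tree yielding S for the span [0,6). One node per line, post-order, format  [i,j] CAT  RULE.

[0,6] S   <
  [0,2] N   >
    [0,1] "that" : N/NP
    [1,2] "dog" : NP
  [2,6] S\N   <
    [2,5] PP/NP   <
      [2,4] PP   <
        [2,3] "quickly" : PP\NP
        [3,4] "plan" : PP\(PP\NP)
      [4,5] "no" : (PP/NP)\PP
    [5,6] "park" : (S\N)\(PP/NP)

[0,1] N/NP  lex  "that"
[1,2] NP  lex  "dog"
[0,2] N  >  k=1
[2,3] PP\NP  lex  "quickly"
[3,4] PP\(PP\NP)  lex  "plan"
[2,4] PP  <  k=3
[4,5] (PP/NP)\PP  lex  "no"
[2,5] PP/NP  <  k=4
[5,6] (S\N)\(PP/NP)  lex  "park"
[2,6] S\N  <  k=5
[0,6] S  <  k=2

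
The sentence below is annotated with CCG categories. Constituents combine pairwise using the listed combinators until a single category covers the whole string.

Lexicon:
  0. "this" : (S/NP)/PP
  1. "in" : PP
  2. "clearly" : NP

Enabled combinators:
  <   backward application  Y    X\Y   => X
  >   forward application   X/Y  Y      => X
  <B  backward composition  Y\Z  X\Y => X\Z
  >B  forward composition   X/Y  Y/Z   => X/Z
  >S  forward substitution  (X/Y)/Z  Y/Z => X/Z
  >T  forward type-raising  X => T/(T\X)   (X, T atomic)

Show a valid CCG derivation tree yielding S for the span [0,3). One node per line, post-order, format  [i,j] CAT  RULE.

[0,3] S   >
  [0,2] S/NP   >
    [0,1] "this" : (S/NP)/PP
    [1,2] "in" : PP
  [2,3] "clearly" : NP

[0,1] (S/NP)/PP  lex  "this"
[1,2] PP  lex  "in"
[0,2] S/NP  >  k=1
[2,3] NP  lex  "clearly"
[0,3] S  >  k=2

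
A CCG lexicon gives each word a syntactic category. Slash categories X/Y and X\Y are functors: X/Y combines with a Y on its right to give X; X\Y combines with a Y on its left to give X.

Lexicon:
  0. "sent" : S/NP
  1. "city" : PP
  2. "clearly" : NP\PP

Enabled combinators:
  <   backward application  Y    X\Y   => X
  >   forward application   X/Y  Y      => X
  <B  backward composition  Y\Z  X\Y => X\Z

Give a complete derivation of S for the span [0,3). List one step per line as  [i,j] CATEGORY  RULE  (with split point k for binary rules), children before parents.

[0,3] S   >
  [0,1] "sent" : S/NP
  [1,3] NP   <
    [1,2] "city" : PP
    [2,3] "clearly" : NP\PP

[0,1] S/NP  lex  "sent"
[1,2] PP  lex  "city"
[2,3] NP\PP  lex  "clearly"
[1,3] NP  <  k=2
[0,3] S  >  k=1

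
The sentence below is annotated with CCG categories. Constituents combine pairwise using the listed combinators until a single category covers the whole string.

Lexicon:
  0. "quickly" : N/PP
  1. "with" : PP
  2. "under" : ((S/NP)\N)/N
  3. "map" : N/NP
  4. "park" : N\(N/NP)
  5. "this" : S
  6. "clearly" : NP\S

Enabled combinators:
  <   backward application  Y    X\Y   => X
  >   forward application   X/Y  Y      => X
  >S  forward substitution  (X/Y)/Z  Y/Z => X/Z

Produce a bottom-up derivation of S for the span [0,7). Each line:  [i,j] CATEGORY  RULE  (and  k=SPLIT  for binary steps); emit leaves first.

[0,7] S   >
  [0,5] S/NP   <
    [0,2] N   >
      [0,1] "quickly" : N/PP
      [1,2] "with" : PP
    [2,5] (S/NP)\N   >
      [2,3] "under" : ((S/NP)\N)/N
      [3,5] N   <
        [3,4] "map" : N/NP
        [4,5] "park" : N\(N/NP)
  [5,7] NP   <
    [5,6] "this" : S
    [6,7] "clearly" : NP\S

[0,1] N/PP  lex  "quickly"
[1,2] PP  lex  "with"
[0,2] N  >  k=1
[2,3] ((S/NP)\N)/N  lex  "under"
[3,4] N/NP  lex  "map"
[4,5] N\(N/NP)  lex  "park"
[3,5] N  <  k=4
[2,5] (S/NP)\N  >  k=3
[0,5] S/NP  <  k=2
[5,6] S  lex  "this"
[6,7] NP\S  lex  "clearly"
[5,7] NP  <  k=6
[0,7] S  >  k=5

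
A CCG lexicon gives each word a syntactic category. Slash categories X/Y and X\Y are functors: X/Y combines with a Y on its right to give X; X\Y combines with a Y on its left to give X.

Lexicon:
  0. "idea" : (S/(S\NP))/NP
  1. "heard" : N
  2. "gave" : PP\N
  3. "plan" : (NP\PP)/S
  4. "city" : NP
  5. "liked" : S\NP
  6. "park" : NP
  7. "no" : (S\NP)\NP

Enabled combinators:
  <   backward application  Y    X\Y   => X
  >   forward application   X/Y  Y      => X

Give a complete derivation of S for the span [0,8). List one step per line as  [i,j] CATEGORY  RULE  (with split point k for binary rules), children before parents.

[0,1] (S/(S\NP))/NP  lex  "idea"
[1,2] N  lex  "heard"
[2,3] PP\N  lex  "gave"
[1,3] PP  <  k=2
[3,4] (NP\PP)/S  lex  "plan"
[4,5] NP  lex  "city"
[5,6] S\NP  lex  "liked"
[4,6] S  <  k=5
[3,6] NP\PP  >  k=4
[1,6] NP  <  k=3
[0,6] S/(S\NP)  >  k=1
[6,7] NP  lex  "park"
[7,8] (S\NP)\NP  lex  "no"
[6,8] S\NP  <  k=7
[0,8] S  >  k=6

[0,8] S   >
  [0,6] S/(S\NP)   >
    [0,1] "idea" : (S/(S\NP))/NP
    [1,6] NP   <
      [1,3] PP   <
        [1,2] "heard" : N
        [2,3] "gave" : PP\N
      [3,6] NP\PP   >
        [3,4] "plan" : (NP\PP)/S
        [4,6] S   <
          [4,5] "city" : NP
          [5,6] "liked" : S\NP
  [6,8] S\NP   <
    [6,7] "park" : NP
    [7,8] "no" : (S\NP)\NP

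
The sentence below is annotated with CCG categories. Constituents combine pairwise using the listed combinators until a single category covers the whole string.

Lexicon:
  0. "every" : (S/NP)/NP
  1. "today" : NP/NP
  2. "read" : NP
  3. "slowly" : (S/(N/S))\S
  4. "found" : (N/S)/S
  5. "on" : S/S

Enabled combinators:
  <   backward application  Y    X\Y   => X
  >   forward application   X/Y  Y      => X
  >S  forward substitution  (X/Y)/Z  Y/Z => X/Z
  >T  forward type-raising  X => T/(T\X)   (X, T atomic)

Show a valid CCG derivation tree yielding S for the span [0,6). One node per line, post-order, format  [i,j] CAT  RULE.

[0,1] (S/NP)/NP  lex  "every"
[1,2] NP/NP  lex  "today"
[0,2] S/NP  >S  k=1
[2,3] NP  lex  "read"
[0,3] S  >  k=2
[3,4] (S/(N/S))\S  lex  "slowly"
[0,4] S/(N/S)  <  k=3
[4,5] (N/S)/S  lex  "found"
[5,6] S/S  lex  "on"
[4,6] N/S  >S  k=5
[0,6] S  >  k=4

[0,6] S   >
  [0,4] S/(N/S)   <
    [0,3] S   >
      [0,2] S/NP   >S
        [0,1] "every" : (S/NP)/NP
        [1,2] "today" : NP/NP
      [2,3] "read" : NP
    [3,4] "slowly" : (S/(N/S))\S
  [4,6] N/S   >S
    [4,5] "found" : (N/S)/S
    [5,6] "on" : S/S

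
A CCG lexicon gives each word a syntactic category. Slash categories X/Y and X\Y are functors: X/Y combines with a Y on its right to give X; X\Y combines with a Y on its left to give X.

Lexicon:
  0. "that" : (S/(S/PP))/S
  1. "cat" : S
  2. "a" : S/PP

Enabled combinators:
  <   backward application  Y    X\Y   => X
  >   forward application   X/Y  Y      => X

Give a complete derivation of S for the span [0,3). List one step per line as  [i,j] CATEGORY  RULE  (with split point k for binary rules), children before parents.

[0,3] S   >
  [0,2] S/(S/PP)   >
    [0,1] "that" : (S/(S/PP))/S
    [1,2] "cat" : S
  [2,3] "a" : S/PP

[0,1] (S/(S/PP))/S  lex  "that"
[1,2] S  lex  "cat"
[0,2] S/(S/PP)  >  k=1
[2,3] S/PP  lex  "a"
[0,3] S  >  k=2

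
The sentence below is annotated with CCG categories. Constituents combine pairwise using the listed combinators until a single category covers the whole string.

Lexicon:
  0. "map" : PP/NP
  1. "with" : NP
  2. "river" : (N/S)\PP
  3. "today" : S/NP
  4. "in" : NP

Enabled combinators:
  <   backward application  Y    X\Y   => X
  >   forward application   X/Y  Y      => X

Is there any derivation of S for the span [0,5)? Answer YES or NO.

NO

PP/NP NP (N/S)\PP S/NP NP
CKY chart[0,5] = {N}; S ∉ chart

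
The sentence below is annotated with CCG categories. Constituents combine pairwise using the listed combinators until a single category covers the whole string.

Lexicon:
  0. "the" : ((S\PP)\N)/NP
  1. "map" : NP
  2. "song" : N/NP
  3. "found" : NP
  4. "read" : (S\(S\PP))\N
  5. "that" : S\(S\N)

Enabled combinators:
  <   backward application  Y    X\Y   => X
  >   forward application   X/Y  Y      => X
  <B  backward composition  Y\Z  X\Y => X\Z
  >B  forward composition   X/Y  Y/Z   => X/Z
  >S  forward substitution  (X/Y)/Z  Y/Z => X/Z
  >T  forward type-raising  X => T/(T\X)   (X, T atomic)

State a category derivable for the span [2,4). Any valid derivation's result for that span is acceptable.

[0,6] S   <
  [0,5] S\N   <B
    [0,2] (S\PP)\N   >
      [0,1] "the" : ((S\PP)\N)/NP
      [1,2] "map" : NP
    [2,5] S\(S\PP)   <
      [2,4] N   >
        [2,3] "song" : N/NP
        [3,4] "found" : NP
      [4,5] "read" : (S\(S\PP))\N
  [5,6] "that" : S\(S\N)

N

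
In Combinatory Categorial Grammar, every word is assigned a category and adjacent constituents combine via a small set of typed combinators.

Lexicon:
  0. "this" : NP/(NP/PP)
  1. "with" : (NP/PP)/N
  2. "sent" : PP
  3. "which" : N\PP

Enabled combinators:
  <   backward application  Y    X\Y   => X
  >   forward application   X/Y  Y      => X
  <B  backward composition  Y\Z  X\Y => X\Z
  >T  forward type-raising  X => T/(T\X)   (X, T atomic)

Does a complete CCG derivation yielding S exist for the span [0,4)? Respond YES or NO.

NO

NP/(NP/PP) (NP/PP)/N PP N\PP
CKY chart[0,4] = {N/(N\NP), NP, NP/(NP\NP), PP/(PP\NP), S/(S\NP)}; S ∉ chart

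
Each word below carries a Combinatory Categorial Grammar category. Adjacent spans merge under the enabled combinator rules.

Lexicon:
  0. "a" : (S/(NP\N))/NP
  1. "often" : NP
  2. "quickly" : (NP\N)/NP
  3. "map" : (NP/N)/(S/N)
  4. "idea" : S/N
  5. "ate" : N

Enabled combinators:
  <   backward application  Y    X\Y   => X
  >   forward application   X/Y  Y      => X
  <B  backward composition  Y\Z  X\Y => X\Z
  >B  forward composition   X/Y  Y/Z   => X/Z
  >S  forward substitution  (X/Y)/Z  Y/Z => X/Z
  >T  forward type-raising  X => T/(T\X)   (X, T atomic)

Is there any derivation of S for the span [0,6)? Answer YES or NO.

[0,6] S   >
  [0,2] S/(NP\N)   >
    [0,1] "a" : (S/(NP\N))/NP
    [1,2] "often" : NP
  [2,6] NP\N   >
    [2,3] "quickly" : (NP\N)/NP
    [3,6] NP   >
      [3,5] NP/N   >
        [3,4] "map" : (NP/N)/(S/N)
        [4,5] "idea" : S/N
      [5,6] "ate" : N

YES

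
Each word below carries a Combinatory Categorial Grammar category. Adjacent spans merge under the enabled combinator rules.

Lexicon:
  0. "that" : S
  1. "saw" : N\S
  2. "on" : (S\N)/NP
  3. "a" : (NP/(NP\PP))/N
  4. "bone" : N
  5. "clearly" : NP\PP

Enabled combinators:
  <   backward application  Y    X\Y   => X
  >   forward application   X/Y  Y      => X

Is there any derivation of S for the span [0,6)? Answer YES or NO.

[0,6] S   <
  [0,2] N   <
    [0,1] "that" : S
    [1,2] "saw" : N\S
  [2,6] S\N   >
    [2,3] "on" : (S\N)/NP
    [3,6] NP   >
      [3,5] NP/(NP\PP)   >
        [3,4] "a" : (NP/(NP\PP))/N
        [4,5] "bone" : N
      [5,6] "clearly" : NP\PP

YES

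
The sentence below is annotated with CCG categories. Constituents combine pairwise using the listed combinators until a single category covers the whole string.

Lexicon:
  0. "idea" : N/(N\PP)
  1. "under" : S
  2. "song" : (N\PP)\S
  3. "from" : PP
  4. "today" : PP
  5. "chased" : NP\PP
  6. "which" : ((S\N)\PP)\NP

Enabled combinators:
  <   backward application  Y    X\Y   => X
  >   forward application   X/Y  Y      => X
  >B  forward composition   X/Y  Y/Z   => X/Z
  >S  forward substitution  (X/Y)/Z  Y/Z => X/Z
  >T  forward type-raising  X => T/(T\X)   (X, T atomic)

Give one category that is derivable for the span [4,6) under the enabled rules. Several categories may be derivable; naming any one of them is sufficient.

NP

[0,7] S   <
  [0,3] N   >
    [0,1] "idea" : N/(N\PP)
    [1,3] N\PP   <
      [1,2] "under" : S
      [2,3] "song" : (N\PP)\S
  [3,7] S\N   <
    [3,4] "from" : PP
    [4,7] (S\N)\PP   <
      [4,6] NP   >
        [4,5] NP/(NP\PP)   >T
          [4,5] "today" : PP
        [5,6] "chased" : NP\PP
      [6,7] "which" : ((S\N)\PP)\NP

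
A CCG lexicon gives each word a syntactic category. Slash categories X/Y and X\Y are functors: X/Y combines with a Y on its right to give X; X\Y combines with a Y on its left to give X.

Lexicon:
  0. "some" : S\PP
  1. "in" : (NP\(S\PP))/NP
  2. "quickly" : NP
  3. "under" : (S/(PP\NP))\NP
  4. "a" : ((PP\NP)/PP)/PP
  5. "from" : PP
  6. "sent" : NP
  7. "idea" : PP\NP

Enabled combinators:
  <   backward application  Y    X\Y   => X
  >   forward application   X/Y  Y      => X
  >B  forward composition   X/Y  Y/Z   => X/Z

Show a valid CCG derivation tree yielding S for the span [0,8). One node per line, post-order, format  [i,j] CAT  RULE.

[0,1] S\PP  lex  "some"
[1,2] (NP\(S\PP))/NP  lex  "in"
[2,3] NP  lex  "quickly"
[1,3] NP\(S\PP)  >  k=2
[0,3] NP  <  k=1
[3,4] (S/(PP\NP))\NP  lex  "under"
[0,4] S/(PP\NP)  <  k=3
[4,5] ((PP\NP)/PP)/PP  lex  "a"
[5,6] PP  lex  "from"
[4,6] (PP\NP)/PP  >  k=5
[6,7] NP  lex  "sent"
[7,8] PP\NP  lex  "idea"
[6,8] PP  <  k=7
[4,8] PP\NP  >  k=6
[0,8] S  >  k=4

[0,8] S   >
  [0,4] S/(PP\NP)   <
    [0,3] NP   <
      [0,1] "some" : S\PP
      [1,3] NP\(S\PP)   >
        [1,2] "in" : (NP\(S\PP))/NP
        [2,3] "quickly" : NP
    [3,4] "under" : (S/(PP\NP))\NP
  [4,8] PP\NP   >
    [4,6] (PP\NP)/PP   >
      [4,5] "a" : ((PP\NP)/PP)/PP
      [5,6] "from" : PP
    [6,8] PP   <
      [6,7] "sent" : NP
      [7,8] "idea" : PP\NP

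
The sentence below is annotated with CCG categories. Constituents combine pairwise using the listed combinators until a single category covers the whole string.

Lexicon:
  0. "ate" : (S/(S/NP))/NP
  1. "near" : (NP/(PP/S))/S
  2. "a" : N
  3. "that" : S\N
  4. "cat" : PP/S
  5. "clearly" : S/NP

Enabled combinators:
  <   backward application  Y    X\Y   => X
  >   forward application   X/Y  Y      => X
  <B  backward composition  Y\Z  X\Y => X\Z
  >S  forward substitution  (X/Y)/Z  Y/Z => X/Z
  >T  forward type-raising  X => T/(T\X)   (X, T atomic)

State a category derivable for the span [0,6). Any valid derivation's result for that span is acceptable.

S

[0,6] S   >
  [0,5] S/(S/NP)   >
    [0,1] "ate" : (S/(S/NP))/NP
    [1,5] NP   >
      [1,4] NP/(PP/S)   >
        [1,2] "near" : (NP/(PP/S))/S
        [2,4] S   <
          [2,3] "a" : N
          [3,4] "that" : S\N
      [4,5] "cat" : PP/S
  [5,6] "clearly" : S/NP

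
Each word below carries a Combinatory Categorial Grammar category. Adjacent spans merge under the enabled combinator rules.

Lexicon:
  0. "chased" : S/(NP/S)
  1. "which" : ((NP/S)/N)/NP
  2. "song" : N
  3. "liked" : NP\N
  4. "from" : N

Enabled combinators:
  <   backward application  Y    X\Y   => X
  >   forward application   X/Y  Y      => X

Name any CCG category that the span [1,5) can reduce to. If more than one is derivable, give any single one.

NP/S

[0,5] S   >
  [0,1] "chased" : S/(NP/S)
  [1,5] NP/S   >
    [1,4] (NP/S)/N   >
      [1,2] "which" : ((NP/S)/N)/NP
      [2,4] NP   <
        [2,3] "song" : N
        [3,4] "liked" : NP\N
    [4,5] "from" : N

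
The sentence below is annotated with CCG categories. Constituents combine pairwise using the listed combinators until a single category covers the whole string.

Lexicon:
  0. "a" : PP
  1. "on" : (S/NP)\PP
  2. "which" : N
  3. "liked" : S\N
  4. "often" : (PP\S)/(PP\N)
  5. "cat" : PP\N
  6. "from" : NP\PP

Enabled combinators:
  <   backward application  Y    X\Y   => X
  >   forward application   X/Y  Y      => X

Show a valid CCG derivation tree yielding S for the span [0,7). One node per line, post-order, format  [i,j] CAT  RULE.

[0,7] S   >
  [0,2] S/NP   <
    [0,1] "a" : PP
    [1,2] "on" : (S/NP)\PP
  [2,7] NP   <
    [2,6] PP   <
      [2,4] S   <
        [2,3] "which" : N
        [3,4] "liked" : S\N
      [4,6] PP\S   >
        [4,5] "often" : (PP\S)/(PP\N)
        [5,6] "cat" : PP\N
    [6,7] "from" : NP\PP

[0,1] PP  lex  "a"
[1,2] (S/NP)\PP  lex  "on"
[0,2] S/NP  <  k=1
[2,3] N  lex  "which"
[3,4] S\N  lex  "liked"
[2,4] S  <  k=3
[4,5] (PP\S)/(PP\N)  lex  "often"
[5,6] PP\N  lex  "cat"
[4,6] PP\S  >  k=5
[2,6] PP  <  k=4
[6,7] NP\PP  lex  "from"
[2,7] NP  <  k=6
[0,7] S  >  k=2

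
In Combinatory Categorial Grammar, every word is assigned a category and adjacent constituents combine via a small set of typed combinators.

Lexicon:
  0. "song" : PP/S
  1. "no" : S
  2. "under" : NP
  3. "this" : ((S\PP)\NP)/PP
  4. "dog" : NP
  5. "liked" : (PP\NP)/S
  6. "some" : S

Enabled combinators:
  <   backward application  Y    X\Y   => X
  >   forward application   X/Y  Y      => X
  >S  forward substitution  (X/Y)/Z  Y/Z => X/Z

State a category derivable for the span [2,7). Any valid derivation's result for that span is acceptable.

S\PP

[0,7] S   <
  [0,2] PP   >
    [0,1] "song" : PP/S
    [1,2] "no" : S
  [2,7] S\PP   <
    [2,3] "under" : NP
    [3,7] (S\PP)\NP   >
      [3,4] "this" : ((S\PP)\NP)/PP
      [4,7] PP   <
        [4,5] "dog" : NP
        [5,7] PP\NP   >
          [5,6] "liked" : (PP\NP)/S
          [6,7] "some" : S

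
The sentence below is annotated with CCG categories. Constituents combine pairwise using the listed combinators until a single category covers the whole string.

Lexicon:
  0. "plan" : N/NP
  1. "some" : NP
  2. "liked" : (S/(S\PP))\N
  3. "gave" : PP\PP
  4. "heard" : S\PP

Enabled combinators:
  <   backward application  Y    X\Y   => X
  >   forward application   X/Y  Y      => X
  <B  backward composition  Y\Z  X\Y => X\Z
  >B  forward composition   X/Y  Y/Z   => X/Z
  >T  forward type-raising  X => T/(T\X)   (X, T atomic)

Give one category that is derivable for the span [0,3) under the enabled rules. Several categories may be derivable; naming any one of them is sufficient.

[0,5] S   >
  [0,3] S/(S\PP)   <
    [0,2] N   >
      [0,1] "plan" : N/NP
      [1,2] "some" : NP
    [2,3] "liked" : (S/(S\PP))\N
  [3,5] S\PP   <B
    [3,4] "gave" : PP\PP
    [4,5] "heard" : S\PP

S/(S\PP)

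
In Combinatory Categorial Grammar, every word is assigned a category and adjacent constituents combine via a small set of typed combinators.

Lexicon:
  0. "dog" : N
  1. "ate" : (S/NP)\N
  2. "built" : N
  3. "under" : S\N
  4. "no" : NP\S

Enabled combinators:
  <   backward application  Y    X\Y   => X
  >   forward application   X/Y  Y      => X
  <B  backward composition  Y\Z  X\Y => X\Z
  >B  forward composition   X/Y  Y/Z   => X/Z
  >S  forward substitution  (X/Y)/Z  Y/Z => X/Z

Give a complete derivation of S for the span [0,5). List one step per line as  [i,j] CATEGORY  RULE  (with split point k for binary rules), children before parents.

[0,5] S   >
  [0,2] S/NP   <
    [0,1] "dog" : N
    [1,2] "ate" : (S/NP)\N
  [2,5] NP   <
    [2,4] S   <
      [2,3] "built" : N
      [3,4] "under" : S\N
    [4,5] "no" : NP\S

[0,1] N  lex  "dog"
[1,2] (S/NP)\N  lex  "ate"
[0,2] S/NP  <  k=1
[2,3] N  lex  "built"
[3,4] S\N  lex  "under"
[2,4] S  <  k=3
[4,5] NP\S  lex  "no"
[2,5] NP  <  k=4
[0,5] S  >  k=2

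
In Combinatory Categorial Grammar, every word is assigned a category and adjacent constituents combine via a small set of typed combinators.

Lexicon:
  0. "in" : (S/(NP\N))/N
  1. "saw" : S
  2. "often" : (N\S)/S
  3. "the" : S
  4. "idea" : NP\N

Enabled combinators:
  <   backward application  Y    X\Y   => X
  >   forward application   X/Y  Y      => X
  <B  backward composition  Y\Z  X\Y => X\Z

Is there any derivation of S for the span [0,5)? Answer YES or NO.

[0,5] S   >
  [0,4] S/(NP\N)   >
    [0,1] "in" : (S/(NP\N))/N
    [1,4] N   <
      [1,2] "saw" : S
      [2,4] N\S   >
        [2,3] "often" : (N\S)/S
        [3,4] "the" : S
  [4,5] "idea" : NP\N

YES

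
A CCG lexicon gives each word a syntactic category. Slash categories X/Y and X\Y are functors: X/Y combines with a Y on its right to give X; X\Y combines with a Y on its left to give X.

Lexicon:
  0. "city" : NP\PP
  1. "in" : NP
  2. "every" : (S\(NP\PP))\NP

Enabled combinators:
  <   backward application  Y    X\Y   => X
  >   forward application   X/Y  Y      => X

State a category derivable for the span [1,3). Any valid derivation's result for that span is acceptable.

[0,3] S   <
  [0,1] "city" : NP\PP
  [1,3] S\(NP\PP)   <
    [1,2] "in" : NP
    [2,3] "every" : (S\(NP\PP))\NP

S\(NP\PP)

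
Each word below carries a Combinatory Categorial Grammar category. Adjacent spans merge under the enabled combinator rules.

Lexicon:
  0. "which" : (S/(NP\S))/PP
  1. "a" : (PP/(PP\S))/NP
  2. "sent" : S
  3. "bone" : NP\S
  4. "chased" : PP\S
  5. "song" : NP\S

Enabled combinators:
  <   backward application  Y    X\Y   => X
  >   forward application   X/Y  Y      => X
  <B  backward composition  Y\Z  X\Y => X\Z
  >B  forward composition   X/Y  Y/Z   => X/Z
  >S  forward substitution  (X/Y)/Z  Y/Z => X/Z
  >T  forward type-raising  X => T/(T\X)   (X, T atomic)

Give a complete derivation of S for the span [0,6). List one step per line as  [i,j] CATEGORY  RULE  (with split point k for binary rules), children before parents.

[0,6] S   >
  [0,5] S/(NP\S)   >
    [0,1] "which" : (S/(NP\S))/PP
    [1,5] PP   >
      [1,4] PP/(PP\S)   >
        [1,2] "a" : (PP/(PP\S))/NP
        [2,4] NP   <
          [2,3] "sent" : S
          [3,4] "bone" : NP\S
      [4,5] "chased" : PP\S
  [5,6] "song" : NP\S

[0,1] (S/(NP\S))/PP  lex  "which"
[1,2] (PP/(PP\S))/NP  lex  "a"
[2,3] S  lex  "sent"
[3,4] NP\S  lex  "bone"
[2,4] NP  <  k=3
[1,4] PP/(PP\S)  >  k=2
[4,5] PP\S  lex  "chased"
[1,5] PP  >  k=4
[0,5] S/(NP\S)  >  k=1
[5,6] NP\S  lex  "song"
[0,6] S  >  k=5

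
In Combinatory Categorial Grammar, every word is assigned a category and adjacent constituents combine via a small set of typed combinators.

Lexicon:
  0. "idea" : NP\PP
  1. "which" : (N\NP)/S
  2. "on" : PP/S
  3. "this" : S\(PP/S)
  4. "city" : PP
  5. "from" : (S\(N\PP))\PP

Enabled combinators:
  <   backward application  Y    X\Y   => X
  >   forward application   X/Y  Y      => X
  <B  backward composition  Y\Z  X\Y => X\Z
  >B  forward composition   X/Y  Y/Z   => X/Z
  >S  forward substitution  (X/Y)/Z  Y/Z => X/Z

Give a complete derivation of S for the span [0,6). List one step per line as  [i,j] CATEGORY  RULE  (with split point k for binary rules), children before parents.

[0,1] NP\PP  lex  "idea"
[1,2] (N\NP)/S  lex  "which"
[2,3] PP/S  lex  "on"
[3,4] S\(PP/S)  lex  "this"
[2,4] S  <  k=3
[1,4] N\NP  >  k=2
[0,4] N\PP  <B  k=1
[4,5] PP  lex  "city"
[5,6] (S\(N\PP))\PP  lex  "from"
[4,6] S\(N\PP)  <  k=5
[0,6] S  <  k=4

[0,6] S   <
  [0,4] N\PP   <B
    [0,1] "idea" : NP\PP
    [1,4] N\NP   >
      [1,2] "which" : (N\NP)/S
      [2,4] S   <
        [2,3] "on" : PP/S
        [3,4] "this" : S\(PP/S)
  [4,6] S\(N\PP)   <
    [4,5] "city" : PP
    [5,6] "from" : (S\(N\PP))\PP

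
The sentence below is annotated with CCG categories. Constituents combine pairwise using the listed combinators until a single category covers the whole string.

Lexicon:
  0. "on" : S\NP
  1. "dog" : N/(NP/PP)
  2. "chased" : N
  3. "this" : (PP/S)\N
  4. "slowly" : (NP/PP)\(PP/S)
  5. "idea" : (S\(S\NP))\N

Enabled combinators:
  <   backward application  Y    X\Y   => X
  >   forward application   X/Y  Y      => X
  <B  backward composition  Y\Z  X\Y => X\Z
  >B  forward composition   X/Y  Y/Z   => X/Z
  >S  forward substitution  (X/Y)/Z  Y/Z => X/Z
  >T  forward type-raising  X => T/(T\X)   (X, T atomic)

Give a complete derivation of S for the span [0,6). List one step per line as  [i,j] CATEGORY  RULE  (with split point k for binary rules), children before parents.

[0,1] S\NP  lex  "on"
[1,2] N/(NP/PP)  lex  "dog"
[2,3] N  lex  "chased"
[3,4] (PP/S)\N  lex  "this"
[2,4] PP/S  <  k=3
[4,5] (NP/PP)\(PP/S)  lex  "slowly"
[2,5] NP/PP  <  k=4
[1,5] N  >  k=2
[5,6] (S\(S\NP))\N  lex  "idea"
[1,6] S\(S\NP)  <  k=5
[0,6] S  <  k=1

[0,6] S   <
  [0,1] "on" : S\NP
  [1,6] S\(S\NP)   <
    [1,5] N   >
      [1,2] "dog" : N/(NP/PP)
      [2,5] NP/PP   <
        [2,4] PP/S   <
          [2,3] "chased" : N
          [3,4] "this" : (PP/S)\N
        [4,5] "slowly" : (NP/PP)\(PP/S)
    [5,6] "idea" : (S\(S\NP))\N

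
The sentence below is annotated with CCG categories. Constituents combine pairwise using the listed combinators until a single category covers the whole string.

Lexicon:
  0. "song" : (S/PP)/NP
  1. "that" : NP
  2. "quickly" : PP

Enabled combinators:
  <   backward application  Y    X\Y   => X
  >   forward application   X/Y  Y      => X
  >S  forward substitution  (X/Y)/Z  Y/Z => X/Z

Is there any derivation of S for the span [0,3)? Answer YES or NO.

[0,3] S   >
  [0,2] S/PP   >
    [0,1] "song" : (S/PP)/NP
    [1,2] "that" : NP
  [2,3] "quickly" : PP

YES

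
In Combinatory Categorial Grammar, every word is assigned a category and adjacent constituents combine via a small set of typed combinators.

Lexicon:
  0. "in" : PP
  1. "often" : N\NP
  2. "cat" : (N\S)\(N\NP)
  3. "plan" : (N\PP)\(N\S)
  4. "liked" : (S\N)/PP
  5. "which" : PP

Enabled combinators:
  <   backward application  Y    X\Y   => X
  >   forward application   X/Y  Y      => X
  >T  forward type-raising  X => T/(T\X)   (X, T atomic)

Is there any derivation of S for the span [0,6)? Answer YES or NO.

[0,6] S   <
  [0,4] N   <
    [0,1] "in" : PP
    [1,4] N\PP   <
      [1,3] N\S   <
        [1,2] "often" : N\NP
        [2,3] "cat" : (N\S)\(N\NP)
      [3,4] "plan" : (N\PP)\(N\S)
  [4,6] S\N   >
    [4,5] "liked" : (S\N)/PP
    [5,6] "which" : PP

YES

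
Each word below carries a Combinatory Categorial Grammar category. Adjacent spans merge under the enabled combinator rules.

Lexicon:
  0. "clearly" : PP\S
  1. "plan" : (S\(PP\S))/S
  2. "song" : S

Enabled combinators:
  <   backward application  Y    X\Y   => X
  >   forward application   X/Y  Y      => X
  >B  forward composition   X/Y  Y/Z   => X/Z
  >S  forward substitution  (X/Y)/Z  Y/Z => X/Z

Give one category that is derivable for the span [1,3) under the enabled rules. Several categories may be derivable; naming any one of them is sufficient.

[0,3] S   <
  [0,1] "clearly" : PP\S
  [1,3] S\(PP\S)   >
    [1,2] "plan" : (S\(PP\S))/S
    [2,3] "song" : S

S\(PP\S)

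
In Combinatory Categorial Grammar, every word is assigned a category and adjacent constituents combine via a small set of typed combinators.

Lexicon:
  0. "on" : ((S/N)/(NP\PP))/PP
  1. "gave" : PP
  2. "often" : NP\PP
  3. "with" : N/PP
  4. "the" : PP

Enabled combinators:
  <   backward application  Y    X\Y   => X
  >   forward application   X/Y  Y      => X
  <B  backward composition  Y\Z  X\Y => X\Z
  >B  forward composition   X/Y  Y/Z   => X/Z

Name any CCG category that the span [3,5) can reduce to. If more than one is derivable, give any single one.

[0,5] S   >
  [0,3] S/N   >
    [0,2] (S/N)/(NP\PP)   >
      [0,1] "on" : ((S/N)/(NP\PP))/PP
      [1,2] "gave" : PP
    [2,3] "often" : NP\PP
  [3,5] N   >
    [3,4] "with" : N/PP
    [4,5] "the" : PP

N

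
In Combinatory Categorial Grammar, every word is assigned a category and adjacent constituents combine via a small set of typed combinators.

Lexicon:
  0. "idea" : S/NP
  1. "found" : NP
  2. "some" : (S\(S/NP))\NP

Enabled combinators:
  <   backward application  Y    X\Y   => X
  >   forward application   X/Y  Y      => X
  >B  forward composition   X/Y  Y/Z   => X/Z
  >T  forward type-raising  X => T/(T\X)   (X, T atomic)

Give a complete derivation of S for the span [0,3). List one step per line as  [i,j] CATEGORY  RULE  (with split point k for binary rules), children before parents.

[0,3] S   <
  [0,1] "idea" : S/NP
  [1,3] S\(S/NP)   <
    [1,2] "found" : NP
    [2,3] "some" : (S\(S/NP))\NP

[0,1] S/NP  lex  "idea"
[1,2] NP  lex  "found"
[2,3] (S\(S/NP))\NP  lex  "some"
[1,3] S\(S/NP)  <  k=2
[0,3] S  <  k=1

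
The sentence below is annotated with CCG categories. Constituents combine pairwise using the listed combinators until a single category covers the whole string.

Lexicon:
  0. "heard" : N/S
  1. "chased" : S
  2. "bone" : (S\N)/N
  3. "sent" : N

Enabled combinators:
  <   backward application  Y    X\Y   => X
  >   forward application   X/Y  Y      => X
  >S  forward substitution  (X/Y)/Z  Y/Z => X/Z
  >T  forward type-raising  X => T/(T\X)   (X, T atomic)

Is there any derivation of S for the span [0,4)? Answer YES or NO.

[0,4] S   <
  [0,2] N   >
    [0,1] "heard" : N/S
    [1,2] "chased" : S
  [2,4] S\N   >
    [2,3] "bone" : (S\N)/N
    [3,4] "sent" : N

YES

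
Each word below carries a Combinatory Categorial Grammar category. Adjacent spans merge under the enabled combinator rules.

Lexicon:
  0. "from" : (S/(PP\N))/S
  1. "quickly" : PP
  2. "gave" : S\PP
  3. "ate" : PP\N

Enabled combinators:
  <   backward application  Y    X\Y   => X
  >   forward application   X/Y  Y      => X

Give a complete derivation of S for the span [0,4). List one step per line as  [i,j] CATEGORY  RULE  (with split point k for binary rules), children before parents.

[0,4] S   >
  [0,3] S/(PP\N)   >
    [0,1] "from" : (S/(PP\N))/S
    [1,3] S   <
      [1,2] "quickly" : PP
      [2,3] "gave" : S\PP
  [3,4] "ate" : PP\N

[0,1] (S/(PP\N))/S  lex  "from"
[1,2] PP  lex  "quickly"
[2,3] S\PP  lex  "gave"
[1,3] S  <  k=2
[0,3] S/(PP\N)  >  k=1
[3,4] PP\N  lex  "ate"
[0,4] S  >  k=3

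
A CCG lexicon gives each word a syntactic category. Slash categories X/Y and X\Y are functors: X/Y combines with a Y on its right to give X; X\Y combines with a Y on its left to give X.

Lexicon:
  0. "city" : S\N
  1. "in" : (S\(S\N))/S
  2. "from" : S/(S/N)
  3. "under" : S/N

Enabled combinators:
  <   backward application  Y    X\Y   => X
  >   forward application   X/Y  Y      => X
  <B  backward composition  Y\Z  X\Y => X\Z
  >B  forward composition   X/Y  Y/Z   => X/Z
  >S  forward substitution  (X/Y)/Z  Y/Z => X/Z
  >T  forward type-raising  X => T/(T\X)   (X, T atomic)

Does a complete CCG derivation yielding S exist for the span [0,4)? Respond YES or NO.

[0,4] S   <
  [0,1] "city" : S\N
  [1,4] S\(S\N)   >
    [1,2] "in" : (S\(S\N))/S
    [2,4] S   >
      [2,3] "from" : S/(S/N)
      [3,4] "under" : S/N

YES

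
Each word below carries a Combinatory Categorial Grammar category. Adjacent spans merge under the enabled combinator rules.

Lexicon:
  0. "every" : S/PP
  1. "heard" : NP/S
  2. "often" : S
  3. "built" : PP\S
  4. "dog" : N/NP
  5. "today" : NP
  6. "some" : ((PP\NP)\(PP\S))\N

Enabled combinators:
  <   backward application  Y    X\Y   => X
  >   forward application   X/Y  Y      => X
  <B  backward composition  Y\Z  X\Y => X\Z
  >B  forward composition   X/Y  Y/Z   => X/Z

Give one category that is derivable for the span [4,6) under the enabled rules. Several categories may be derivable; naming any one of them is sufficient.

N

[0,7] S   >
  [0,1] "every" : S/PP
  [1,7] PP   <
    [1,3] NP   >
      [1,2] "heard" : NP/S
      [2,3] "often" : S
    [3,7] PP\NP   <
      [3,4] "built" : PP\S
      [4,7] (PP\NP)\(PP\S)   <
        [4,6] N   >
          [4,5] "dog" : N/NP
          [5,6] "today" : NP
        [6,7] "some" : ((PP\NP)\(PP\S))\N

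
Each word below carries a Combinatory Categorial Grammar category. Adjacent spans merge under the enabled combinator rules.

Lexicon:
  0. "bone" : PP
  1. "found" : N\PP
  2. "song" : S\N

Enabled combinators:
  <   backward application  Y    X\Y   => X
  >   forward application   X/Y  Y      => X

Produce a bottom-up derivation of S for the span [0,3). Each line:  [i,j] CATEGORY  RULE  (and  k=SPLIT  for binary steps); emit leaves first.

[0,1] PP  lex  "bone"
[1,2] N\PP  lex  "found"
[0,2] N  <  k=1
[2,3] S\N  lex  "song"
[0,3] S  <  k=2

[0,3] S   <
  [0,2] N   <
    [0,1] "bone" : PP
    [1,2] "found" : N\PP
  [2,3] "song" : S\N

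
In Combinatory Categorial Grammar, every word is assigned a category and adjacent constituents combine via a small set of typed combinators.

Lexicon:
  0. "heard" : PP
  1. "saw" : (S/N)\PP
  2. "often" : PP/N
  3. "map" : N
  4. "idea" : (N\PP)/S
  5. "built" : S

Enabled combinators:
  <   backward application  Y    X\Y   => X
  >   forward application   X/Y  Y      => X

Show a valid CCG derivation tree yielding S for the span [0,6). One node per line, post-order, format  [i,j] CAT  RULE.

[0,6] S   >
  [0,2] S/N   <
    [0,1] "heard" : PP
    [1,2] "saw" : (S/N)\PP
  [2,6] N   <
    [2,4] PP   >
      [2,3] "often" : PP/N
      [3,4] "map" : N
    [4,6] N\PP   >
      [4,5] "idea" : (N\PP)/S
      [5,6] "built" : S

[0,1] PP  lex  "heard"
[1,2] (S/N)\PP  lex  "saw"
[0,2] S/N  <  k=1
[2,3] PP/N  lex  "often"
[3,4] N  lex  "map"
[2,4] PP  >  k=3
[4,5] (N\PP)/S  lex  "idea"
[5,6] S  lex  "built"
[4,6] N\PP  >  k=5
[2,6] N  <  k=4
[0,6] S  >  k=2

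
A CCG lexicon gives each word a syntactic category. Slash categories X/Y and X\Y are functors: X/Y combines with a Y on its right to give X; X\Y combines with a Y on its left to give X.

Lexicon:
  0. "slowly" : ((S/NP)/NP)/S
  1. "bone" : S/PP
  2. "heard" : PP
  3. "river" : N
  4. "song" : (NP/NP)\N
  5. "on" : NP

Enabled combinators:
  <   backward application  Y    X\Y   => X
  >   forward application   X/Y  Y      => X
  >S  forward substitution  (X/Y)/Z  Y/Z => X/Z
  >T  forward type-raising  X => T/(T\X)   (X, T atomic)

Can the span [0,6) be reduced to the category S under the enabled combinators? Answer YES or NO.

[0,6] S   >
  [0,5] S/NP   >S
    [0,3] (S/NP)/NP   >
      [0,1] "slowly" : ((S/NP)/NP)/S
      [1,3] S   >
        [1,2] "bone" : S/PP
        [2,3] "heard" : PP
    [3,5] NP/NP   <
      [3,4] "river" : N
      [4,5] "song" : (NP/NP)\N
  [5,6] "on" : NP

YES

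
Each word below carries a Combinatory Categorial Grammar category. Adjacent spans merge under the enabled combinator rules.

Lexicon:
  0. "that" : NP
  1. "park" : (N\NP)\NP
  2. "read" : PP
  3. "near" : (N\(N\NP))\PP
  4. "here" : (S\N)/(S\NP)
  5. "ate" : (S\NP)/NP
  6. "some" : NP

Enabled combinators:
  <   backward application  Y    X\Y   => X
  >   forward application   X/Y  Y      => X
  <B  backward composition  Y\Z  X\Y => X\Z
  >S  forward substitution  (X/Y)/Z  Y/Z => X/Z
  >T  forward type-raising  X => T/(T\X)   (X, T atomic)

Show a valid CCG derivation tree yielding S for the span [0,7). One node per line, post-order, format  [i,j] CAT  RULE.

[0,7] S   <
  [0,4] N   <
    [0,2] N\NP   <
      [0,1] "that" : NP
      [1,2] "park" : (N\NP)\NP
    [2,4] N\(N\NP)   <
      [2,3] "read" : PP
      [3,4] "near" : (N\(N\NP))\PP
  [4,7] S\N   >
    [4,5] "here" : (S\N)/(S\NP)
    [5,7] S\NP   >
      [5,6] "ate" : (S\NP)/NP
      [6,7] "some" : NP

[0,1] NP  lex  "that"
[1,2] (N\NP)\NP  lex  "park"
[0,2] N\NP  <  k=1
[2,3] PP  lex  "read"
[3,4] (N\(N\NP))\PP  lex  "near"
[2,4] N\(N\NP)  <  k=3
[0,4] N  <  k=2
[4,5] (S\N)/(S\NP)  lex  "here"
[5,6] (S\NP)/NP  lex  "ate"
[6,7] NP  lex  "some"
[5,7] S\NP  >  k=6
[4,7] S\N  >  k=5
[0,7] S  <  k=4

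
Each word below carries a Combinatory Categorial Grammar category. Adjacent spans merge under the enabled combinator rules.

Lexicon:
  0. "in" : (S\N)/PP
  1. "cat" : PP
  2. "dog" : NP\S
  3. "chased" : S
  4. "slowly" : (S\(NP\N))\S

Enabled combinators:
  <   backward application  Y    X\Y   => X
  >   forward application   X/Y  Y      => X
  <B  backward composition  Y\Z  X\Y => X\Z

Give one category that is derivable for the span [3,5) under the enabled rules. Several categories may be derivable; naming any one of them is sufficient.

S\(NP\N)

[0,5] S   <
  [0,3] NP\N   <B
    [0,2] S\N   >
      [0,1] "in" : (S\N)/PP
      [1,2] "cat" : PP
    [2,3] "dog" : NP\S
  [3,5] S\(NP\N)   <
    [3,4] "chased" : S
    [4,5] "slowly" : (S\(NP\N))\S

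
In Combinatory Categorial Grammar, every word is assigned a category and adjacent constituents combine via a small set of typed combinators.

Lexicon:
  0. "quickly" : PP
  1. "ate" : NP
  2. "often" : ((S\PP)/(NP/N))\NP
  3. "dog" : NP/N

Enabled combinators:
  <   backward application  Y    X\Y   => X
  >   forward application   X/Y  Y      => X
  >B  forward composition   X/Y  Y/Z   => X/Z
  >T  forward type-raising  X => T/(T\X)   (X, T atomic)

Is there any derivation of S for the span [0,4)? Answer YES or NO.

[0,4] S   <
  [0,1] "quickly" : PP
  [1,4] S\PP   >
    [1,3] (S\PP)/(NP/N)   <
      [1,2] "ate" : NP
      [2,3] "often" : ((S\PP)/(NP/N))\NP
    [3,4] "dog" : NP/N

YES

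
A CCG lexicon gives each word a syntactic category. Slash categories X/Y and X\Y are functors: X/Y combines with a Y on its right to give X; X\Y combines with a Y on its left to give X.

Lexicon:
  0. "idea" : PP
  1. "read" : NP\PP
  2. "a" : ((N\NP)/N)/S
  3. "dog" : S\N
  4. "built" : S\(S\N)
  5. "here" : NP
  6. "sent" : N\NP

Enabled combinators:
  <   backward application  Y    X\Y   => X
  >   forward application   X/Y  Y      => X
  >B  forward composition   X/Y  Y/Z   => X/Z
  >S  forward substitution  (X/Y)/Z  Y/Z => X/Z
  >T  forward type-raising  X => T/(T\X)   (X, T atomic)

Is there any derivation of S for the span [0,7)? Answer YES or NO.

PP NP\PP ((N\NP)/N)/S S\N S\(S\N) NP N\NP
CKY chart[0,7] = {N, N/(N\N), NP/(NP\N), PP/(PP\N), S/(S\N)}; S ∉ chart

NO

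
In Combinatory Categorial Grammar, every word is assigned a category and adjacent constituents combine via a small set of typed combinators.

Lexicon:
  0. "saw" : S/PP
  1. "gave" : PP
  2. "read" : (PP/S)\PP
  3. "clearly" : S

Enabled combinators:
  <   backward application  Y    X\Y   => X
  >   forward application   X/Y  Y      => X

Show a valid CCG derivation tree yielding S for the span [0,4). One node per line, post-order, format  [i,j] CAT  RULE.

[0,4] S   >
  [0,1] "saw" : S/PP
  [1,4] PP   >
    [1,3] PP/S   <
      [1,2] "gave" : PP
      [2,3] "read" : (PP/S)\PP
    [3,4] "clearly" : S

[0,1] S/PP  lex  "saw"
[1,2] PP  lex  "gave"
[2,3] (PP/S)\PP  lex  "read"
[1,3] PP/S  <  k=2
[3,4] S  lex  "clearly"
[1,4] PP  >  k=3
[0,4] S  >  k=1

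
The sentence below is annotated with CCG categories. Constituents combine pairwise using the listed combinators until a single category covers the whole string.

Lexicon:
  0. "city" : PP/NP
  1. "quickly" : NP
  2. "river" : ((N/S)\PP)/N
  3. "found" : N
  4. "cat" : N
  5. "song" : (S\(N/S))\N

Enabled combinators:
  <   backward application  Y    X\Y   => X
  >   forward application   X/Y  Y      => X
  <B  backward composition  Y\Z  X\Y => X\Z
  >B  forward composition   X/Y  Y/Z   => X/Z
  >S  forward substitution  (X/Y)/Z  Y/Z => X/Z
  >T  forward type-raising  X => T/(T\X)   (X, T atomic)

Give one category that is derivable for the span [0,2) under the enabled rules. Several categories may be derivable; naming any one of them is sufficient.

[0,6] S   <
  [0,2] PP   >
    [0,1] "city" : PP/NP
    [1,2] "quickly" : NP
  [2,6] S\PP   <B
    [2,4] (N/S)\PP   >
      [2,3] "river" : ((N/S)\PP)/N
      [3,4] "found" : N
    [4,6] S\(N/S)   <
      [4,5] "cat" : N
      [5,6] "song" : (S\(N/S))\N

PP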